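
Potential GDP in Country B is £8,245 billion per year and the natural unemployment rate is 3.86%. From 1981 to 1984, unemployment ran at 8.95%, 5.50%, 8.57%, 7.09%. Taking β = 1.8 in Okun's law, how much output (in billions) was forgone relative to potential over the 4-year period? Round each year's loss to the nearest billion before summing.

Year 1981: gap = -1.8 × (8.95 - 3.86) = -9.162%, loss ≈ 8245 × 9.162/100 ≈ 755.
Year 1982: gap = -1.8 × (5.5 - 3.86) = -2.952%, loss ≈ 8245 × 2.952/100 ≈ 243.
Year 1983: gap = -1.8 × (8.57 - 3.86) = -8.478%, loss ≈ 8245 × 8.478/100 ≈ 699.
Year 1984: gap = -1.8 × (7.09 - 3.86) = -5.814%, loss ≈ 8245 × 5.814/100 ≈ 479.
Total lost output = 755 + 243 + 699 + 479 = 2176 billion.

£2,176 billion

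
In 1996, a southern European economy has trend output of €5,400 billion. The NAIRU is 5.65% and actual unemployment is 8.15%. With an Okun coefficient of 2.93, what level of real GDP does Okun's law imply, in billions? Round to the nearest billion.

Unemployment gap = 8.15 - 5.65 = 2.5 points, so the output gap is -2.93 × 2.5 = -7.325%.
Actual GDP = 5400 × (1 - 7.325/100) = 5400 × 0.92675 ≈ 5004 billion.

€5,004 billion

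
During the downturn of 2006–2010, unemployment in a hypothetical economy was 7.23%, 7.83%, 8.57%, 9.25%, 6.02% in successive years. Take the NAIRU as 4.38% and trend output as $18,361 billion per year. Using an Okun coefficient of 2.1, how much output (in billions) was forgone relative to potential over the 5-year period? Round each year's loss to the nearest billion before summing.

Year 2006: gap = -2.1 × (7.23 - 4.38) = -5.985%, loss ≈ 18361 × 5.985/100 ≈ 1099.
Year 2007: gap = -2.1 × (7.83 - 4.38) = -7.245%, loss ≈ 18361 × 7.245/100 ≈ 1330.
Year 2008: gap = -2.1 × (8.57 - 4.38) = -8.799%, loss ≈ 18361 × 8.799/100 ≈ 1616.
Year 2009: gap = -2.1 × (9.25 - 4.38) = -10.227%, loss ≈ 18361 × 10.227/100 ≈ 1878.
Year 2010: gap = -2.1 × (6.02 - 4.38) = -3.444%, loss ≈ 18361 × 3.444/100 ≈ 632.
Total lost output = 1099 + 1330 + 1616 + 1878 + 632 = 6555 billion.

$6,555 billion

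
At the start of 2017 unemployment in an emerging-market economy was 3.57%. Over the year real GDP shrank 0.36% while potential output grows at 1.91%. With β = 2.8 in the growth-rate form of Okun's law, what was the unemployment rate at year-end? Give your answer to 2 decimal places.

Growth-rate Okun's law: g_Y = g_Y* - β × Δu, so Δu = (g_Y* - g_Y)/β.
Δu = (1.91 + 0.36)/2.8 = 2.27/2.8 = 0.81 percentage points.
Year-end unemployment = 3.57 + 0.81 = 4.38%.

4.38%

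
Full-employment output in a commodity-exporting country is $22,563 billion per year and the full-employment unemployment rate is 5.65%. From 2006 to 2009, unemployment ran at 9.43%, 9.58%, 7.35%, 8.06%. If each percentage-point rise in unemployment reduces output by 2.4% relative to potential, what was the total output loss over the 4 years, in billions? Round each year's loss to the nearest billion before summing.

$6,401 billion

Year 2006: gap = -2.4 × (9.43 - 5.65) = -9.072%, loss ≈ 22563 × 9.072/100 ≈ 2047.
Year 2007: gap = -2.4 × (9.58 - 5.65) = -9.432%, loss ≈ 22563 × 9.432/100 ≈ 2128.
Year 2008: gap = -2.4 × (7.35 - 5.65) = -4.08%, loss ≈ 22563 × 4.08/100 ≈ 921.
Year 2009: gap = -2.4 × (8.06 - 5.65) = -5.784%, loss ≈ 22563 × 5.784/100 ≈ 1305.
Total lost output = 2047 + 2128 + 921 + 1305 = 6401 billion.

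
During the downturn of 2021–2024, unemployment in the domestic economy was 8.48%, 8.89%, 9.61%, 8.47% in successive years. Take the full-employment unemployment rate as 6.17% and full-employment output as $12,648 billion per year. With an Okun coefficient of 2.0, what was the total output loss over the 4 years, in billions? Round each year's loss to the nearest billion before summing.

$2,724 billion

Year 2021: gap = -2.0 × (8.48 - 6.17) = -4.62%, loss ≈ 12648 × 4.62/100 ≈ 584.
Year 2022: gap = -2.0 × (8.89 - 6.17) = -5.44%, loss ≈ 12648 × 5.44/100 ≈ 688.
Year 2023: gap = -2.0 × (9.61 - 6.17) = -6.88%, loss ≈ 12648 × 6.88/100 ≈ 870.
Year 2024: gap = -2.0 × (8.47 - 6.17) = -4.6%, loss ≈ 12648 × 4.6/100 ≈ 582.
Total lost output = 584 + 688 + 870 + 582 = 2724 billion.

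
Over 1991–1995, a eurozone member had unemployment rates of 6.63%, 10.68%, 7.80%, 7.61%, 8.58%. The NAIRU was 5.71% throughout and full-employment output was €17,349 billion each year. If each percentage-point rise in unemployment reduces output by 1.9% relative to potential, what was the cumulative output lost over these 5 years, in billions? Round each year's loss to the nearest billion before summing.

€4,202 billion

Year 1991: gap = -1.9 × (6.63 - 5.71) = -1.748%, loss ≈ 17349 × 1.748/100 ≈ 303.
Year 1992: gap = -1.9 × (10.68 - 5.71) = -9.443%, loss ≈ 17349 × 9.443/100 ≈ 1638.
Year 1993: gap = -1.9 × (7.8 - 5.71) = -3.971%, loss ≈ 17349 × 3.971/100 ≈ 689.
Year 1994: gap = -1.9 × (7.61 - 5.71) = -3.61%, loss ≈ 17349 × 3.61/100 ≈ 626.
Year 1995: gap = -1.9 × (8.58 - 5.71) = -5.453%, loss ≈ 17349 × 5.453/100 ≈ 946.
Total lost output = 303 + 1638 + 689 + 626 + 946 = 4202 billion.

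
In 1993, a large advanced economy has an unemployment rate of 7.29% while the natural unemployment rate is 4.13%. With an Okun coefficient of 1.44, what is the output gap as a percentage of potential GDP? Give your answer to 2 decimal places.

The unemployment gap is 7.29 - 4.13 = 3.16 percentage points.
Okun's law gives an output gap of -1.44 × 3.16 = -4.5504%, i.e. 4.55% below potential.

-4.55%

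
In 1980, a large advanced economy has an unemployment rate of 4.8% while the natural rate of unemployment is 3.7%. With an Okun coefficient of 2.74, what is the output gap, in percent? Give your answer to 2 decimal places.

-3.01%

The unemployment gap is 4.8 - 3.7 = 1.1 percentage points.
Okun's law gives an output gap of -2.74 × 1.1 = -3.014%, i.e. 3.01% below potential.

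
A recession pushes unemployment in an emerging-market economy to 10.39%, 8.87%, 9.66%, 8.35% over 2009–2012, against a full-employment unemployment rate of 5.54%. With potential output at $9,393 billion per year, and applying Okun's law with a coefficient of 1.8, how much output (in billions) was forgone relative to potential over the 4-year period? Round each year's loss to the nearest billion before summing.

$2,555 billion

Year 2009: gap = -1.8 × (10.39 - 5.54) = -8.73%, loss ≈ 9393 × 8.73/100 ≈ 820.
Year 2010: gap = -1.8 × (8.87 - 5.54) = -5.994%, loss ≈ 9393 × 5.994/100 ≈ 563.
Year 2011: gap = -1.8 × (9.66 - 5.54) = -7.416%, loss ≈ 9393 × 7.416/100 ≈ 697.
Year 2012: gap = -1.8 × (8.35 - 5.54) = -5.058%, loss ≈ 9393 × 5.058/100 ≈ 475.
Total lost output = 820 + 563 + 697 + 475 = 2555 billion.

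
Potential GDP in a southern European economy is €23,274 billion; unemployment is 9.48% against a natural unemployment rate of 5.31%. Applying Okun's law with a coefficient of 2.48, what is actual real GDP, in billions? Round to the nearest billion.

Unemployment gap = 9.48 - 5.31 = 4.17 points, so the output gap is -2.48 × 4.17 = -10.3416%.
Actual GDP = 23274 × (1 - 10.3416/100) = 23274 × 0.896584 ≈ 20867 billion.

€20,867 billion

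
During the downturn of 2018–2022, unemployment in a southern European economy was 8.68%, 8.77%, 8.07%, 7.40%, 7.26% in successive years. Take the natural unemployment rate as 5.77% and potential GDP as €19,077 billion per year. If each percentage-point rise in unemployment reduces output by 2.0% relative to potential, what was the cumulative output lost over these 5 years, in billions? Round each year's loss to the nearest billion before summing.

€4,323 billion

Year 2018: gap = -2.0 × (8.68 - 5.77) = -5.82%, loss ≈ 19077 × 5.82/100 ≈ 1110.
Year 2019: gap = -2.0 × (8.77 - 5.77) = -6%, loss ≈ 19077 × 6/100 ≈ 1145.
Year 2020: gap = -2.0 × (8.07 - 5.77) = -4.6%, loss ≈ 19077 × 4.6/100 ≈ 878.
Year 2021: gap = -2.0 × (7.4 - 5.77) = -3.26%, loss ≈ 19077 × 3.26/100 ≈ 622.
Year 2022: gap = -2.0 × (7.26 - 5.77) = -2.98%, loss ≈ 19077 × 2.98/100 ≈ 568.
Total lost output = 1110 + 1145 + 878 + 622 + 568 = 4323 billion.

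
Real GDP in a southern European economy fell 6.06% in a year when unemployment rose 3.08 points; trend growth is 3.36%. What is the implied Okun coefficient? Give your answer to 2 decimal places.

β ≈ 3.06

Growth form: g_Y = g_Y* - β × Δu, so β = (g_Y* - g_Y)/Δu.
β = (3.36 + 6.06)/3.08 = 9.42/3.08 = 3.06.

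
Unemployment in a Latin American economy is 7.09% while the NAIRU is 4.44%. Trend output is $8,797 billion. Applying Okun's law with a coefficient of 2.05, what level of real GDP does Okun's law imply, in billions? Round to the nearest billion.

Unemployment gap = 7.09 - 4.44 = 2.65 points, so the output gap is -2.05 × 2.65 = -5.4325%.
Actual GDP = 8797 × (1 - 5.4325/100) = 8797 × 0.945675 ≈ 8319 billion.

$8,319 billion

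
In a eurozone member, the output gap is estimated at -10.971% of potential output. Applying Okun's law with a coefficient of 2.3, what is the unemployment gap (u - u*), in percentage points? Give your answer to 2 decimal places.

Okun's law: output gap = -β × (u - u*), so u - u* = -(output gap)/β.
u - u* = -(-10.971)/2.3 = 4.77 percentage points.

4.77 percentage points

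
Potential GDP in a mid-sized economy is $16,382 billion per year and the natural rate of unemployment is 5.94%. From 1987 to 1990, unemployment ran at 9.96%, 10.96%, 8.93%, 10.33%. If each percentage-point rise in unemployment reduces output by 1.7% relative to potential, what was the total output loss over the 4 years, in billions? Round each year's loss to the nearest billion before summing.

Year 1987: gap = -1.7 × (9.96 - 5.94) = -6.834%, loss ≈ 16382 × 6.834/100 ≈ 1120.
Year 1988: gap = -1.7 × (10.96 - 5.94) = -8.534%, loss ≈ 16382 × 8.534/100 ≈ 1398.
Year 1989: gap = -1.7 × (8.93 - 5.94) = -5.083%, loss ≈ 16382 × 5.083/100 ≈ 833.
Year 1990: gap = -1.7 × (10.33 - 5.94) = -7.463%, loss ≈ 16382 × 7.463/100 ≈ 1223.
Total lost output = 1120 + 1398 + 833 + 1223 = 4574 billion.

$4,574 billion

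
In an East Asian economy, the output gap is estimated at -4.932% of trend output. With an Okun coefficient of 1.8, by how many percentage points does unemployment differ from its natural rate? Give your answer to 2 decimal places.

Okun's law: output gap = -β × (u - u*), so u - u* = -(output gap)/β.
u - u* = -(-4.932)/1.8 = 2.74 percentage points.

2.74 percentage points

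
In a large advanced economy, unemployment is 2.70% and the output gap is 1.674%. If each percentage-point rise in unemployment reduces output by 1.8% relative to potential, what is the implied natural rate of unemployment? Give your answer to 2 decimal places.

3.63%

From Okun's law, u - u* = -(output gap)/β = -(1.674)/1.8 = -0.93 points.
So u* = 2.7 + 0.93 = 3.63%.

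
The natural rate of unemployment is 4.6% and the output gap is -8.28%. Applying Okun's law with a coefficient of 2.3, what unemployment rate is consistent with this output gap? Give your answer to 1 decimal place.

From Okun's law, u - u* = -(output gap)/β = -(-8.28)/2.3 = 3.6 points.
So u = 4.6 + 3.6 = 8.2%.

8.2%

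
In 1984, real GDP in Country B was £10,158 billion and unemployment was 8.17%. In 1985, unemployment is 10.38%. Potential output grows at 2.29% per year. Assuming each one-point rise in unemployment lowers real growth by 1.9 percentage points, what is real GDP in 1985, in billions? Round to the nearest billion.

Δu = 10.38 - 8.17 = 2.21 points.
Okun's law (growth form): g_Y = g_Y* - β × Δu = 2.29 - 1.9 × (2.21) = 2.29 - 4.199 = -1.909%.
Real GDP in the next year = 10158 × (1 - 1.909/100) = 10158 × 0.98091 ≈ 9964 billion.

£9,964 billion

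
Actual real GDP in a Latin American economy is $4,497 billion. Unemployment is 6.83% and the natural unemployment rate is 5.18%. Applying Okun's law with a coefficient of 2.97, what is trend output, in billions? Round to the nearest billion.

Unemployment gap = 6.83 - 5.18 = 1.65 points, so output gap = -2.97 × 1.65 = -4.9005%.
Since Y = Y* × (1 + gap/100), Y* = 4497/0.950995 ≈ 4729 billion.

$4,729 billion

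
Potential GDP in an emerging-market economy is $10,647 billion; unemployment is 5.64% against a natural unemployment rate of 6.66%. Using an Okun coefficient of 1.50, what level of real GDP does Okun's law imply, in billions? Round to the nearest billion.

$10,810 billion

Unemployment gap = 5.64 - 6.66 = -1.02 points, so the output gap is -1.5 × (-1.02) = 1.53%.
Actual GDP = 10647 × (1 + 1.53/100) = 10647 × 1.0153 ≈ 10810 billion.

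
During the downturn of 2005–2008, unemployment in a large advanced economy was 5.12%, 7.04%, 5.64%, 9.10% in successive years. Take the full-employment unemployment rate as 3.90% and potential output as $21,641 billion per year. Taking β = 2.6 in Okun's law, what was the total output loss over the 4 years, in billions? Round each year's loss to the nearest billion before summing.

Year 2005: gap = -2.6 × (5.12 - 3.9) = -3.172%, loss ≈ 21641 × 3.172/100 ≈ 686.
Year 2006: gap = -2.6 × (7.04 - 3.9) = -8.164%, loss ≈ 21641 × 8.164/100 ≈ 1767.
Year 2007: gap = -2.6 × (5.64 - 3.9) = -4.524%, loss ≈ 21641 × 4.524/100 ≈ 979.
Year 2008: gap = -2.6 × (9.1 - 3.9) = -13.52%, loss ≈ 21641 × 13.52/100 ≈ 2926.
Total lost output = 686 + 1767 + 979 + 2926 = 6358 billion.

$6,358 billion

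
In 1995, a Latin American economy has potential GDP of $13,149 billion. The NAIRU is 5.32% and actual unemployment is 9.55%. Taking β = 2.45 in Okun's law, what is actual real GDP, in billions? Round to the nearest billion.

$11,786 billion

Unemployment gap = 9.55 - 5.32 = 4.23 points, so the output gap is -2.45 × 4.23 = -10.3635%.
Actual GDP = 13149 × (1 - 10.3635/100) = 13149 × 0.896365 ≈ 11786 billion.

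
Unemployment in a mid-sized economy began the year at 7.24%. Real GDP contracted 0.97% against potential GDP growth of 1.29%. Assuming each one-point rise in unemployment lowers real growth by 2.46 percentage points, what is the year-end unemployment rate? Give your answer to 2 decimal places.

8.16%

Growth-rate Okun's law: g_Y = g_Y* - β × Δu, so Δu = (g_Y* - g_Y)/β.
Δu = (1.29 + 0.97)/2.46 = 2.26/2.46 = 0.92 percentage points.
Year-end unemployment = 7.24 + 0.92 = 8.16%.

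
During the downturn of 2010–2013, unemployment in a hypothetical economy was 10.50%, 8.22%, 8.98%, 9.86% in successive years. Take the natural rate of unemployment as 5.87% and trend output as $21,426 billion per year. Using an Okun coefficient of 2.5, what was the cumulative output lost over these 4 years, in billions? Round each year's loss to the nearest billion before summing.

$7,542 billion

Year 2010: gap = -2.5 × (10.5 - 5.87) = -11.575%, loss ≈ 21426 × 11.575/100 ≈ 2480.
Year 2011: gap = -2.5 × (8.22 - 5.87) = -5.875%, loss ≈ 21426 × 5.875/100 ≈ 1259.
Year 2012: gap = -2.5 × (8.98 - 5.87) = -7.775%, loss ≈ 21426 × 7.775/100 ≈ 1666.
Year 2013: gap = -2.5 × (9.86 - 5.87) = -9.975%, loss ≈ 21426 × 9.975/100 ≈ 2137.
Total lost output = 2480 + 1259 + 1666 + 2137 = 7542 billion.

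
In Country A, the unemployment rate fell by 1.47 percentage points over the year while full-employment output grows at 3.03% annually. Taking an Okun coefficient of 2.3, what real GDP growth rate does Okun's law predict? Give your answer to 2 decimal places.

Growth-rate Okun's law: g_Y = g_Y* - β × Δu.
g_Y = 3.03 - 2.3 × (-1.47) = 3.03 + 3.381 = 6.411%, i.e. 6.41% to 2 d.p.

6.41%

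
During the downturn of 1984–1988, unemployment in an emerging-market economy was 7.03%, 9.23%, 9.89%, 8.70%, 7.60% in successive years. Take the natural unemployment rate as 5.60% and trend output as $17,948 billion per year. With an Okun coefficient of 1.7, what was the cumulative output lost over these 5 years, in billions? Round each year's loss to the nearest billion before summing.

Year 1984: gap = -1.7 × (7.03 - 5.6) = -2.431%, loss ≈ 17948 × 2.431/100 ≈ 436.
Year 1985: gap = -1.7 × (9.23 - 5.6) = -6.171%, loss ≈ 17948 × 6.171/100 ≈ 1108.
Year 1986: gap = -1.7 × (9.89 - 5.6) = -7.293%, loss ≈ 17948 × 7.293/100 ≈ 1309.
Year 1987: gap = -1.7 × (8.7 - 5.6) = -5.27%, loss ≈ 17948 × 5.27/100 ≈ 946.
Year 1988: gap = -1.7 × (7.6 - 5.6) = -3.4%, loss ≈ 17948 × 3.4/100 ≈ 610.
Total lost output = 436 + 1108 + 1309 + 946 + 610 = 4409 billion.

$4,409 billion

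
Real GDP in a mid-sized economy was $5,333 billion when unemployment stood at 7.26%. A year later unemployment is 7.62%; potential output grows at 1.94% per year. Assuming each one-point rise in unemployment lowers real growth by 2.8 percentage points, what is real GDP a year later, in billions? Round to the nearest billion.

$5,383 billion

Δu = 7.62 - 7.26 = 0.36 points.
Okun's law (growth form): g_Y = g_Y* - β × Δu = 1.94 - 2.8 × (0.36) = 1.94 - 1.008 = 0.932%.
Real GDP in the next year = 5333 × (1 + 0.932/100) = 5333 × 1.00932 ≈ 5383 billion.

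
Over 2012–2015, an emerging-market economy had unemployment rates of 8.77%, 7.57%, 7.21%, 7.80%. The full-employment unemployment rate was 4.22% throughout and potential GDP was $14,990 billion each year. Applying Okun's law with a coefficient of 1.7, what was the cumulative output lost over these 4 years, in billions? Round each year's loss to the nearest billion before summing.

Year 2012: gap = -1.7 × (8.77 - 4.22) = -7.735%, loss ≈ 14990 × 7.735/100 ≈ 1159.
Year 2013: gap = -1.7 × (7.57 - 4.22) = -5.695%, loss ≈ 14990 × 5.695/100 ≈ 854.
Year 2014: gap = -1.7 × (7.21 - 4.22) = -5.083%, loss ≈ 14990 × 5.083/100 ≈ 762.
Year 2015: gap = -1.7 × (7.8 - 4.22) = -6.086%, loss ≈ 14990 × 6.086/100 ≈ 912.
Total lost output = 1159 + 854 + 762 + 912 = 3687 billion.

$3,687 billion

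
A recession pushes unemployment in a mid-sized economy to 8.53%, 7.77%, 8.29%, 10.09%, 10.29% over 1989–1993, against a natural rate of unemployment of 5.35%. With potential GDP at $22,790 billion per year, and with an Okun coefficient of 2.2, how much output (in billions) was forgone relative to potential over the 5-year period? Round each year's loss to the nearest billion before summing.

$9,135 billion

Year 1989: gap = -2.2 × (8.53 - 5.35) = -6.996%, loss ≈ 22790 × 6.996/100 ≈ 1594.
Year 1990: gap = -2.2 × (7.77 - 5.35) = -5.324%, loss ≈ 22790 × 5.324/100 ≈ 1213.
Year 1991: gap = -2.2 × (8.29 - 5.35) = -6.468%, loss ≈ 22790 × 6.468/100 ≈ 1474.
Year 1992: gap = -2.2 × (10.09 - 5.35) = -10.428%, loss ≈ 22790 × 10.428/100 ≈ 2377.
Year 1993: gap = -2.2 × (10.29 - 5.35) = -10.868%, loss ≈ 22790 × 10.868/100 ≈ 2477.
Total lost output = 1594 + 1213 + 1474 + 2377 + 2477 = 9135 billion.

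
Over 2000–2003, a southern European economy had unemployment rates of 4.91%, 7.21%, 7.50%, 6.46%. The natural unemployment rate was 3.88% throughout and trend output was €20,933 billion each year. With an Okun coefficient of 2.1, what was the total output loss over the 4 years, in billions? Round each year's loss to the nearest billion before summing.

€4,642 billion

Year 2000: gap = -2.1 × (4.91 - 3.88) = -2.163%, loss ≈ 20933 × 2.163/100 ≈ 453.
Year 2001: gap = -2.1 × (7.21 - 3.88) = -6.993%, loss ≈ 20933 × 6.993/100 ≈ 1464.
Year 2002: gap = -2.1 × (7.5 - 3.88) = -7.602%, loss ≈ 20933 × 7.602/100 ≈ 1591.
Year 2003: gap = -2.1 × (6.46 - 3.88) = -5.418%, loss ≈ 20933 × 5.418/100 ≈ 1134.
Total lost output = 453 + 1464 + 1591 + 1134 = 4642 billion.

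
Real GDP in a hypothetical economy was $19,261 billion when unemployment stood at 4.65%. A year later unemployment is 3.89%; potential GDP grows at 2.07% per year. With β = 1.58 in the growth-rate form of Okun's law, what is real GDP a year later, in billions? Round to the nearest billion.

$19,891 billion

Δu = 3.89 - 4.65 = -0.76 points.
Okun's law (growth form): g_Y = g_Y* - β × Δu = 2.07 - 1.58 × (-0.76) = 2.07 + 1.2008 = 3.2708%.
Real GDP in the next year = 19261 × (1 + 3.2708/100) = 19261 × 1.032708 ≈ 19891 billion.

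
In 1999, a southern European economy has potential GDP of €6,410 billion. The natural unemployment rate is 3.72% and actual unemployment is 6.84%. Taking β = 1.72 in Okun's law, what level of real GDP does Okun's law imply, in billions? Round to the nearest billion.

Unemployment gap = 6.84 - 3.72 = 3.12 points, so the output gap is -1.72 × 3.12 = -5.3664%.
Actual GDP = 6410 × (1 - 5.3664/100) = 6410 × 0.946336 ≈ 6066 billion.

€6,066 billion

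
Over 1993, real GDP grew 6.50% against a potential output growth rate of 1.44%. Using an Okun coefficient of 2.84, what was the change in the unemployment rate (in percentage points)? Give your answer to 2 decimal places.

Growth-rate Okun's law: g_Y = g_Y* - β × Δu, so Δu = (g_Y* - g_Y)/β.
Δu = (1.44 - 6.5)/2.84 = -5.06/2.84 = -1.78 percentage points.

-1.78 percentage points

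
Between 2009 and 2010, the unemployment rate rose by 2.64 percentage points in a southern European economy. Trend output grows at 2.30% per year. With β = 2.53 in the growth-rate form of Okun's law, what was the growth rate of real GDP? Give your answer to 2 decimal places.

-4.38%

Growth-rate Okun's law: g_Y = g_Y* - β × Δu.
g_Y = 2.30 - 2.53 × (2.64) = 2.3 - 6.6792 = -4.3792%, i.e. -4.38% to 2 d.p.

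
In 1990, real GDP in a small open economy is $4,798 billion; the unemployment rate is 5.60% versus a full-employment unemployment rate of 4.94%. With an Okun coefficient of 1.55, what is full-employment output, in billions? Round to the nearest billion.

$4,848 billion

Unemployment gap = 5.6 - 4.94 = 0.66 points, so output gap = -1.55 × 0.66 = -1.023%.
Since Y = Y* × (1 + gap/100), Y* = 4798/0.98977 ≈ 4848 billion.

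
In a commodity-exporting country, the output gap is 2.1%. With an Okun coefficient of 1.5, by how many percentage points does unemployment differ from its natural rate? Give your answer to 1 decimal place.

-1.4 percentage points

Okun's law: output gap = -β × (u - u*), so u - u* = -(output gap)/β.
u - u* = -(2.1)/1.5 = -1.4 percentage points.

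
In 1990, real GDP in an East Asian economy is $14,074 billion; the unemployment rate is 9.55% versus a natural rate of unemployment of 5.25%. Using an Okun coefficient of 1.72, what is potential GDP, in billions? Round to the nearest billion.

$15,198 billion

Unemployment gap = 9.55 - 5.25 = 4.3 points, so output gap = -1.72 × 4.3 = -7.396%.
Since Y = Y* × (1 + gap/100), Y* = 14074/0.92604 ≈ 15198 billion.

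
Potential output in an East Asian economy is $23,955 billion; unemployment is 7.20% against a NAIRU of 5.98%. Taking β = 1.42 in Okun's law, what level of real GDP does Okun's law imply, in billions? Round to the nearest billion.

Unemployment gap = 7.2 - 5.98 = 1.22 points, so the output gap is -1.42 × 1.22 = -1.7324%.
Actual GDP = 23955 × (1 - 1.7324/100) = 23955 × 0.982676 ≈ 23540 billion.

$23,540 billion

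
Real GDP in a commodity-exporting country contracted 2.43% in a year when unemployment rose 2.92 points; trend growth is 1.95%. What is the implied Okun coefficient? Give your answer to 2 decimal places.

β ≈ 1.50

Growth form: g_Y = g_Y* - β × Δu, so β = (g_Y* - g_Y)/Δu.
β = (1.95 + 2.43)/2.92 = 4.38/2.92 = 1.50.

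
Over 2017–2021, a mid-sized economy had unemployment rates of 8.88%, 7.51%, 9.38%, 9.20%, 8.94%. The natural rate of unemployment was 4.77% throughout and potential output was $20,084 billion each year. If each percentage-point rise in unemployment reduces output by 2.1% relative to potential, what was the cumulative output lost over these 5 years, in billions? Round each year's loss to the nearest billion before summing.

Year 2017: gap = -2.1 × (8.88 - 4.77) = -8.631%, loss ≈ 20084 × 8.631/100 ≈ 1733.
Year 2018: gap = -2.1 × (7.51 - 4.77) = -5.754%, loss ≈ 20084 × 5.754/100 ≈ 1156.
Year 2019: gap = -2.1 × (9.38 - 4.77) = -9.681%, loss ≈ 20084 × 9.681/100 ≈ 1944.
Year 2020: gap = -2.1 × (9.2 - 4.77) = -9.303%, loss ≈ 20084 × 9.303/100 ≈ 1868.
Year 2021: gap = -2.1 × (8.94 - 4.77) = -8.757%, loss ≈ 20084 × 8.757/100 ≈ 1759.
Total lost output = 1733 + 1156 + 1944 + 1868 + 1759 = 8460 billion.

$8,460 billion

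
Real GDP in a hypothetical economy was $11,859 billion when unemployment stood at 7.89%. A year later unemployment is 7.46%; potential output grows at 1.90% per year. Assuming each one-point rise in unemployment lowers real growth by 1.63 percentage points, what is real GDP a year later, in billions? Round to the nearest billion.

$12,167 billion

Δu = 7.46 - 7.89 = -0.43 points.
Okun's law (growth form): g_Y = g_Y* - β × Δu = 1.90 - 1.63 × (-0.43) = 1.9 + 0.7009 = 2.6009%.
Real GDP in the next year = 11859 × (1 + 2.6009/100) = 11859 × 1.026009 ≈ 12167 billion.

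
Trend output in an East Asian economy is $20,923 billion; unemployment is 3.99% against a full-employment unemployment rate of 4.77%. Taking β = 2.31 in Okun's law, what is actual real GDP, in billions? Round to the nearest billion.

$21,300 billion

Unemployment gap = 3.99 - 4.77 = -0.78 points, so the output gap is -2.31 × (-0.78) = 1.8018%.
Actual GDP = 20923 × (1 + 1.8018/100) = 20923 × 1.018018 ≈ 21300 billion.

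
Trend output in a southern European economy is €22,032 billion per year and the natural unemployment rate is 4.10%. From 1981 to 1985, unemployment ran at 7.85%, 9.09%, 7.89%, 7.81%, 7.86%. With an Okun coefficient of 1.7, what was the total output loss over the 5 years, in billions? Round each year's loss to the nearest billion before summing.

Year 1981: gap = -1.7 × (7.85 - 4.1) = -6.375%, loss ≈ 22032 × 6.375/100 ≈ 1405.
Year 1982: gap = -1.7 × (9.09 - 4.1) = -8.483%, loss ≈ 22032 × 8.483/100 ≈ 1869.
Year 1983: gap = -1.7 × (7.89 - 4.1) = -6.443%, loss ≈ 22032 × 6.443/100 ≈ 1420.
Year 1984: gap = -1.7 × (7.81 - 4.1) = -6.307%, loss ≈ 22032 × 6.307/100 ≈ 1390.
Year 1985: gap = -1.7 × (7.86 - 4.1) = -6.392%, loss ≈ 22032 × 6.392/100 ≈ 1408.
Total lost output = 1405 + 1869 + 1420 + 1390 + 1408 = 7492 billion.

€7,492 billion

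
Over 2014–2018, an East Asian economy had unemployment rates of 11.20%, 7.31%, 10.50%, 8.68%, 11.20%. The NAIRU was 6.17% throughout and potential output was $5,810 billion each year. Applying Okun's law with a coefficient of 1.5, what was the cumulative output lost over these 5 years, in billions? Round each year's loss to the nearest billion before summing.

$1,571 billion

Year 2014: gap = -1.5 × (11.2 - 6.17) = -7.545%, loss ≈ 5810 × 7.545/100 ≈ 438.
Year 2015: gap = -1.5 × (7.31 - 6.17) = -1.71%, loss ≈ 5810 × 1.71/100 ≈ 99.
Year 2016: gap = -1.5 × (10.5 - 6.17) = -6.495%, loss ≈ 5810 × 6.495/100 ≈ 377.
Year 2017: gap = -1.5 × (8.68 - 6.17) = -3.765%, loss ≈ 5810 × 3.765/100 ≈ 219.
Year 2018: gap = -1.5 × (11.2 - 6.17) = -7.545%, loss ≈ 5810 × 7.545/100 ≈ 438.
Total lost output = 438 + 99 + 377 + 219 + 438 = 1571 billion.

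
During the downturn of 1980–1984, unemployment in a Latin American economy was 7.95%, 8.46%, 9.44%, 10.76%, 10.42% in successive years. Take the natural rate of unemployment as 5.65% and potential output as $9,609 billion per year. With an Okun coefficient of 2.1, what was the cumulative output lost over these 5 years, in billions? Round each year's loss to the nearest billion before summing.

$3,790 billion

Year 1980: gap = -2.1 × (7.95 - 5.65) = -4.83%, loss ≈ 9609 × 4.83/100 ≈ 464.
Year 1981: gap = -2.1 × (8.46 - 5.65) = -5.901%, loss ≈ 9609 × 5.901/100 ≈ 567.
Year 1982: gap = -2.1 × (9.44 - 5.65) = -7.959%, loss ≈ 9609 × 7.959/100 ≈ 765.
Year 1983: gap = -2.1 × (10.76 - 5.65) = -10.731%, loss ≈ 9609 × 10.731/100 ≈ 1031.
Year 1984: gap = -2.1 × (10.42 - 5.65) = -10.017%, loss ≈ 9609 × 10.017/100 ≈ 963.
Total lost output = 464 + 567 + 765 + 1031 + 963 = 3790 billion.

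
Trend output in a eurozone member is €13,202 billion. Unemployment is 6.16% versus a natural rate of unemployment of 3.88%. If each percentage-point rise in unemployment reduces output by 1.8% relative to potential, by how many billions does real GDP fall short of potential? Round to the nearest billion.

Output gap = -1.8 × (6.16 - 3.88) = -1.8 × 2.28 = -4.104%.
Actual GDP ≈ 13202 × 0.95896 ≈ 12660 billion, so the shortfall is 13202 - 12660 = 542 billion.

€542 billion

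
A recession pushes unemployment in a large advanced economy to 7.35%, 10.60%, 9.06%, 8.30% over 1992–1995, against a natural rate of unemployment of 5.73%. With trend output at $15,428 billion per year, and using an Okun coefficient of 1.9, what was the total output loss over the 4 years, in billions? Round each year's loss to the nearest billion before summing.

$3,632 billion

Year 1992: gap = -1.9 × (7.35 - 5.73) = -3.078%, loss ≈ 15428 × 3.078/100 ≈ 475.
Year 1993: gap = -1.9 × (10.6 - 5.73) = -9.253%, loss ≈ 15428 × 9.253/100 ≈ 1428.
Year 1994: gap = -1.9 × (9.06 - 5.73) = -6.327%, loss ≈ 15428 × 6.327/100 ≈ 976.
Year 1995: gap = -1.9 × (8.3 - 5.73) = -4.883%, loss ≈ 15428 × 4.883/100 ≈ 753.
Total lost output = 475 + 1428 + 976 + 753 = 3632 billion.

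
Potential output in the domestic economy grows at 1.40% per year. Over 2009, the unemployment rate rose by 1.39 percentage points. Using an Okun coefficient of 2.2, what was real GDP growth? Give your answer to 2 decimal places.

Growth-rate Okun's law: g_Y = g_Y* - β × Δu.
g_Y = 1.40 - 2.2 × (1.39) = 1.4 - 3.058 = -1.658%, i.e. -1.66% to 2 d.p.

-1.66%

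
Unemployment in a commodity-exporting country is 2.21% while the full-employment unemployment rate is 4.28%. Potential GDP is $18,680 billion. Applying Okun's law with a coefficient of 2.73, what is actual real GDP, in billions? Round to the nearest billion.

$19,736 billion

Unemployment gap = 2.21 - 4.28 = -2.07 points, so the output gap is -2.73 × (-2.07) = 5.6511%.
Actual GDP = 18680 × (1 + 5.6511/100) = 18680 × 1.056511 ≈ 19736 billion.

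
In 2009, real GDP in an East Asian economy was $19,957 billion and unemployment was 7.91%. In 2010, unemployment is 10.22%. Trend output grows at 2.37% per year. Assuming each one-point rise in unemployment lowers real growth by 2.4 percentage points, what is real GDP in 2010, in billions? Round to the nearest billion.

Δu = 10.22 - 7.91 = 2.31 points.
Okun's law (growth form): g_Y = g_Y* - β × Δu = 2.37 - 2.4 × (2.31) = 2.37 - 5.544 = -3.174%.
Real GDP in the next year = 19957 × (1 - 3.174/100) = 19957 × 0.96826 ≈ 19324 billion.

$19,324 billion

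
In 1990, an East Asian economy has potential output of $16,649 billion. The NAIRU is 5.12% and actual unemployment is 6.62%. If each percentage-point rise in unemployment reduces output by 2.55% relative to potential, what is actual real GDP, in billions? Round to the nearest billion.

Unemployment gap = 6.62 - 5.12 = 1.5 points, so the output gap is -2.55 × 1.5 = -3.825%.
Actual GDP = 16649 × (1 - 3.825/100) = 16649 × 0.96175 ≈ 16012 billion.

$16,012 billion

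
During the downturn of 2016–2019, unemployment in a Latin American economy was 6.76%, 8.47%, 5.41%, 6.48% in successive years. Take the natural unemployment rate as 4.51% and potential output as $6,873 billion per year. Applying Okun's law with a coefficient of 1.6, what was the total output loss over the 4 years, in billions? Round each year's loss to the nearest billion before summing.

$998 billion

Year 2016: gap = -1.6 × (6.76 - 4.51) = -3.6%, loss ≈ 6873 × 3.6/100 ≈ 247.
Year 2017: gap = -1.6 × (8.47 - 4.51) = -6.336%, loss ≈ 6873 × 6.336/100 ≈ 435.
Year 2018: gap = -1.6 × (5.41 - 4.51) = -1.44%, loss ≈ 6873 × 1.44/100 ≈ 99.
Year 2019: gap = -1.6 × (6.48 - 4.51) = -3.152%, loss ≈ 6873 × 3.152/100 ≈ 217.
Total lost output = 247 + 435 + 99 + 217 = 998 billion.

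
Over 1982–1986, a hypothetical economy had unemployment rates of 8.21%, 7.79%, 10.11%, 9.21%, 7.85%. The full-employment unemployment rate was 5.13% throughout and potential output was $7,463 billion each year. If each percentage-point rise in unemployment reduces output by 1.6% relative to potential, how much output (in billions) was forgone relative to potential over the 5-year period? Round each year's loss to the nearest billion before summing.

$2,093 billion

Year 1982: gap = -1.6 × (8.21 - 5.13) = -4.928%, loss ≈ 7463 × 4.928/100 ≈ 368.
Year 1983: gap = -1.6 × (7.79 - 5.13) = -4.256%, loss ≈ 7463 × 4.256/100 ≈ 318.
Year 1984: gap = -1.6 × (10.11 - 5.13) = -7.968%, loss ≈ 7463 × 7.968/100 ≈ 595.
Year 1985: gap = -1.6 × (9.21 - 5.13) = -6.528%, loss ≈ 7463 × 6.528/100 ≈ 487.
Year 1986: gap = -1.6 × (7.85 - 5.13) = -4.352%, loss ≈ 7463 × 4.352/100 ≈ 325.
Total lost output = 368 + 318 + 595 + 487 + 325 = 2093 billion.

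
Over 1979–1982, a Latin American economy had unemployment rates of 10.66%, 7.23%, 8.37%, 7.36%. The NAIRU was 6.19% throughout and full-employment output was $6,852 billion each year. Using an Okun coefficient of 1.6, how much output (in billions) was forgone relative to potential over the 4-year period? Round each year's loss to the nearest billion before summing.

$971 billion

Year 1979: gap = -1.6 × (10.66 - 6.19) = -7.152%, loss ≈ 6852 × 7.152/100 ≈ 490.
Year 1980: gap = -1.6 × (7.23 - 6.19) = -1.664%, loss ≈ 6852 × 1.664/100 ≈ 114.
Year 1981: gap = -1.6 × (8.37 - 6.19) = -3.488%, loss ≈ 6852 × 3.488/100 ≈ 239.
Year 1982: gap = -1.6 × (7.36 - 6.19) = -1.872%, loss ≈ 6852 × 1.872/100 ≈ 128.
Total lost output = 490 + 114 + 239 + 128 = 971 billion.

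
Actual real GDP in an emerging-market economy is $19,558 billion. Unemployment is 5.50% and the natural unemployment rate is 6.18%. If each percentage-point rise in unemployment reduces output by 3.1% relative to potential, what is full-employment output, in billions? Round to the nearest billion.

Unemployment gap = 5.5 - 6.18 = -0.68 points, so output gap = -3.1 × (-0.68) = 2.108%.
Since Y = Y* × (1 + gap/100), Y* = 19558/1.02108 ≈ 19154 billion.

$19,154 billion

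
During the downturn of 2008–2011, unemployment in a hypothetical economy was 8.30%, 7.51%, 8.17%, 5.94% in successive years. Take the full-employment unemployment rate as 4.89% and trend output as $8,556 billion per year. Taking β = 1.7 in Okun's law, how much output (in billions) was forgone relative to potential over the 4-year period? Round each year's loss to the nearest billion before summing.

$1,507 billion

Year 2008: gap = -1.7 × (8.3 - 4.89) = -5.797%, loss ≈ 8556 × 5.797/100 ≈ 496.
Year 2009: gap = -1.7 × (7.51 - 4.89) = -4.454%, loss ≈ 8556 × 4.454/100 ≈ 381.
Year 2010: gap = -1.7 × (8.17 - 4.89) = -5.576%, loss ≈ 8556 × 5.576/100 ≈ 477.
Year 2011: gap = -1.7 × (5.94 - 4.89) = -1.785%, loss ≈ 8556 × 1.785/100 ≈ 153.
Total lost output = 496 + 381 + 477 + 153 = 1507 billion.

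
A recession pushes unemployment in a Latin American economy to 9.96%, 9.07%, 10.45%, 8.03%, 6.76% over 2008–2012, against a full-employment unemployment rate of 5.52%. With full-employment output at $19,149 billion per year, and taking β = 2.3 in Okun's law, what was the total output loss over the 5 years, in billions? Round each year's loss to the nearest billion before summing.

Year 2008: gap = -2.3 × (9.96 - 5.52) = -10.212%, loss ≈ 19149 × 10.212/100 ≈ 1955.
Year 2009: gap = -2.3 × (9.07 - 5.52) = -8.165%, loss ≈ 19149 × 8.165/100 ≈ 1564.
Year 2010: gap = -2.3 × (10.45 - 5.52) = -11.339%, loss ≈ 19149 × 11.339/100 ≈ 2171.
Year 2011: gap = -2.3 × (8.03 - 5.52) = -5.773%, loss ≈ 19149 × 5.773/100 ≈ 1105.
Year 2012: gap = -2.3 × (6.76 - 5.52) = -2.852%, loss ≈ 19149 × 2.852/100 ≈ 546.
Total lost output = 1955 + 1564 + 2171 + 1105 + 546 = 7341 billion.

$7,341 billion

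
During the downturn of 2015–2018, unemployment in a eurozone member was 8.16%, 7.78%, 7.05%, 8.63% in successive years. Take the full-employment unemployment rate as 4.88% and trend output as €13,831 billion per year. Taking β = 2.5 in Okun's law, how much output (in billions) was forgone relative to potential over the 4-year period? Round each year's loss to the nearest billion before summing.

€4,184 billion

Year 2015: gap = -2.5 × (8.16 - 4.88) = -8.2%, loss ≈ 13831 × 8.2/100 ≈ 1134.
Year 2016: gap = -2.5 × (7.78 - 4.88) = -7.25%, loss ≈ 13831 × 7.25/100 ≈ 1003.
Year 2017: gap = -2.5 × (7.05 - 4.88) = -5.425%, loss ≈ 13831 × 5.425/100 ≈ 750.
Year 2018: gap = -2.5 × (8.63 - 4.88) = -9.375%, loss ≈ 13831 × 9.375/100 ≈ 1297.
Total lost output = 1134 + 1003 + 750 + 1297 = 4184 billion.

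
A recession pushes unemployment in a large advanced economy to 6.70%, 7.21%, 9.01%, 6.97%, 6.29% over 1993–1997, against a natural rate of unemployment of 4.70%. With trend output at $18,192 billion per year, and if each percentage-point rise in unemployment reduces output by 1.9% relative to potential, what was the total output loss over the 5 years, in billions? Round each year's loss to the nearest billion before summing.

Year 1993: gap = -1.9 × (6.7 - 4.7) = -3.8%, loss ≈ 18192 × 3.8/100 ≈ 691.
Year 1994: gap = -1.9 × (7.21 - 4.7) = -4.769%, loss ≈ 18192 × 4.769/100 ≈ 868.
Year 1995: gap = -1.9 × (9.01 - 4.7) = -8.189%, loss ≈ 18192 × 8.189/100 ≈ 1490.
Year 1996: gap = -1.9 × (6.97 - 4.7) = -4.313%, loss ≈ 18192 × 4.313/100 ≈ 785.
Year 1997: gap = -1.9 × (6.29 - 4.7) = -3.021%, loss ≈ 18192 × 3.021/100 ≈ 550.
Total lost output = 691 + 868 + 1490 + 785 + 550 = 4384 billion.

$4,384 billion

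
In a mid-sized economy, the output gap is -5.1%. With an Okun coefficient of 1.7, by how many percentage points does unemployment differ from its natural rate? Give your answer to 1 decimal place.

3.0 percentage points

Okun's law: output gap = -β × (u - u*), so u - u* = -(output gap)/β.
u - u* = -(-5.1)/1.7 = 3 percentage points.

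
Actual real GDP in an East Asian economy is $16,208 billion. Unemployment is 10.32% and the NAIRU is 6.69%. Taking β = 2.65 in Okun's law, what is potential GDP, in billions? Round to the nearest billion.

$17,933 billion

Unemployment gap = 10.32 - 6.69 = 3.63 points, so output gap = -2.65 × 3.63 = -9.6195%.
Since Y = Y* × (1 + gap/100), Y* = 16208/0.903805 ≈ 17933 billion.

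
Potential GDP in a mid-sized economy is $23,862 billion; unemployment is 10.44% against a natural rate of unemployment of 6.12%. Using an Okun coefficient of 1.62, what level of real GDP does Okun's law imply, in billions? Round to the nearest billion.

$22,192 billion

Unemployment gap = 10.44 - 6.12 = 4.32 points, so the output gap is -1.62 × 4.32 = -6.9984%.
Actual GDP = 23862 × (1 - 6.9984/100) = 23862 × 0.930016 ≈ 22192 billion.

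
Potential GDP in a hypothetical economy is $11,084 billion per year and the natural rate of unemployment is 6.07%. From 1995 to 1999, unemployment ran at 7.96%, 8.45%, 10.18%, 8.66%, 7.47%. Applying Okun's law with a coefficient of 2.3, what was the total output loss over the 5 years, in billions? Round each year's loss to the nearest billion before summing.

$3,154 billion

Year 1995: gap = -2.3 × (7.96 - 6.07) = -4.347%, loss ≈ 11084 × 4.347/100 ≈ 482.
Year 1996: gap = -2.3 × (8.45 - 6.07) = -5.474%, loss ≈ 11084 × 5.474/100 ≈ 607.
Year 1997: gap = -2.3 × (10.18 - 6.07) = -9.453%, loss ≈ 11084 × 9.453/100 ≈ 1048.
Year 1998: gap = -2.3 × (8.66 - 6.07) = -5.957%, loss ≈ 11084 × 5.957/100 ≈ 660.
Year 1999: gap = -2.3 × (7.47 - 6.07) = -3.22%, loss ≈ 11084 × 3.22/100 ≈ 357.
Total lost output = 482 + 607 + 1048 + 660 + 357 = 3154 billion.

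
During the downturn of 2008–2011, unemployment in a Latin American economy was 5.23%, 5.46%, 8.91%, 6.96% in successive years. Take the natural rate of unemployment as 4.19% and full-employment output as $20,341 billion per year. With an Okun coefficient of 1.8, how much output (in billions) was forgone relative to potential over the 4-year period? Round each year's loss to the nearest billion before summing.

Year 2008: gap = -1.8 × (5.23 - 4.19) = -1.872%, loss ≈ 20341 × 1.872/100 ≈ 381.
Year 2009: gap = -1.8 × (5.46 - 4.19) = -2.286%, loss ≈ 20341 × 2.286/100 ≈ 465.
Year 2010: gap = -1.8 × (8.91 - 4.19) = -8.496%, loss ≈ 20341 × 8.496/100 ≈ 1728.
Year 2011: gap = -1.8 × (6.96 - 4.19) = -4.986%, loss ≈ 20341 × 4.986/100 ≈ 1014.
Total lost output = 381 + 465 + 1728 + 1014 = 3588 billion.

$3,588 billion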